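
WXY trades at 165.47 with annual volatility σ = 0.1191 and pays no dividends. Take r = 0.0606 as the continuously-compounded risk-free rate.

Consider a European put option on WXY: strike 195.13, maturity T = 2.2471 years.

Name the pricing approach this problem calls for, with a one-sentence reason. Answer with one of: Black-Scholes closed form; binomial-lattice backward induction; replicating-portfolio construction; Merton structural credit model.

Key observation: with WXY following a GBM at constant σ and r, the European put struck at 195.13 prices in closed form — nothing here needs a stepwise model or a balance sheet.

framework: Black-Scholes closed form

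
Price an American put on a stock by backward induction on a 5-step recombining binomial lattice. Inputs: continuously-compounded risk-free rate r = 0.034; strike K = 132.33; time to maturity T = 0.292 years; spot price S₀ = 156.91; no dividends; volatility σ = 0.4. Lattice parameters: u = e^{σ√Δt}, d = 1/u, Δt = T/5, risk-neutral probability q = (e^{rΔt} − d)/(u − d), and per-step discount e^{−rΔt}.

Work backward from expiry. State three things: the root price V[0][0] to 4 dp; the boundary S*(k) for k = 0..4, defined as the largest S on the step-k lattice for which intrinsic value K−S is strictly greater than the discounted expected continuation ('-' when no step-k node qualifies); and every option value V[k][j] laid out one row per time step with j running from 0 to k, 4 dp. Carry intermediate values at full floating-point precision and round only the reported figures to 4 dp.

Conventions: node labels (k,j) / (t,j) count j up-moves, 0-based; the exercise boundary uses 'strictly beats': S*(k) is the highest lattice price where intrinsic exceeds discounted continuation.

Δt=0.05840  u=1.10149  d=0.90786  q=0.48612  discount=0.99802
step 5 (expiry): payoffs max(K−S,0) = 35.5587 14.9192 0.0000 0.0000 0.0000 0.0000
step 4: (k=4,j=0): S=106.5927, K−S=25.7373, hold=25.4748 ⇒ V=25.7373 exercise | (k=4,j=1): S=129.3269, K−S=3.0031, hold=7.6515 ⇒ V=7.6515 continue | (k=4,j=2): S=156.9100, K−S=0.0000, hold=0.0000 ⇒ V=0.0000 continue | (k=4,j=3): S=190.3760, K−S=0.0000, hold=0.0000 ⇒ V=0.0000 continue | (k=4,j=4): S=230.9797, K−S=0.0000, hold=0.0000 ⇒ V=0.0000 continue  boundary S*=106.5927
step 3: (k=3,j=0): S=117.4108, K−S=14.9192, hold=16.9119 ⇒ V=16.9119 continue | (k=3,j=1): S=142.4524, K−S=0.0000, hold=3.9242 ⇒ V=3.9242 continue | (k=3,j=2): S=172.8349, K−S=0.0000, hold=0.0000 ⇒ V=0.0000 continue | (k=3,j=3): S=209.6974, K−S=0.0000, hold=0.0000 ⇒ V=0.0000 continue  boundary S*=-
step 2: (k=2,j=0): S=129.3269, K−S=3.0031, hold=10.5773 ⇒ V=10.5773 continue | (k=2,j=1): S=156.9100, K−S=0.0000, hold=2.0126 ⇒ V=2.0126 continue | (k=2,j=2): S=190.3760, K−S=0.0000, hold=0.0000 ⇒ V=0.0000 continue  boundary S*=-
step 1: (k=1,j=0): S=142.4524, K−S=0.0000, hold=6.4011 ⇒ V=6.4011 continue | (k=1,j=1): S=172.8349, K−S=0.0000, hold=1.0322 ⇒ V=1.0322 continue  boundary S*=-
step 0: (k=0,j=0): S=156.9100, K−S=0.0000, hold=3.7836 ⇒ V=3.7836 continue  boundary S*=-

price = 3.7836
boundary = - - - - 106.5927
tree:
3.7836
6.4011 1.0322
10.5773 2.0126 0.0000
16.9119 3.9242 0.0000 0.0000
25.7373 7.6515 0.0000 0.0000 0.0000
35.5587 14.9192 0.0000 0.0000 0.0000 0.0000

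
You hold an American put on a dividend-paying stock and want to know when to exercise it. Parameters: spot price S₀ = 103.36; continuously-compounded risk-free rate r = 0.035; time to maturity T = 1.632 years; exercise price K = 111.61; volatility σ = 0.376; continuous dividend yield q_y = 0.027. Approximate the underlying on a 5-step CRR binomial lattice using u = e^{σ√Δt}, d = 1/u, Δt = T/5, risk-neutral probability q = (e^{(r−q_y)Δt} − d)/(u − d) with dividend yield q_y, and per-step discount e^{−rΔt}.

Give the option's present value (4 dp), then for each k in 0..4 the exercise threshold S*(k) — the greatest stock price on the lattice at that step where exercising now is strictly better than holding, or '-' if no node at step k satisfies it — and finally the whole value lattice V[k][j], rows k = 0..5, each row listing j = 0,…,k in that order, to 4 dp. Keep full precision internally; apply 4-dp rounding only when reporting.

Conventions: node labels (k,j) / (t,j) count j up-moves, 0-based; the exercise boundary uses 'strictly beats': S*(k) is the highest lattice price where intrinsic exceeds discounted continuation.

price = 23.9064
boundary = - - - 54.2594 67.2616
tree:
23.9064
33.3912 13.0392
44.8379 20.3913 4.4760
57.3506 30.8392 8.2698 0.0000
67.8394 44.3484 15.2794 0.0000 0.0000
76.3007 57.3506 28.2304 0.0000 0.0000 0.0000

params: Δt=0.32640 u=1.23963 d=0.80669 q=0.45254 e^(-rΔt)=0.98864
t_5 payoffs: 76.3007 57.3506 28.2304 0.0000 0.0000 0.0000
t_4: node(4,0) S=43.7706 payoff=67.8394 vs cont=66.9557 → 67.8394 [stop]  node(4,1) S=67.2616 payoff=44.3484 vs cont=43.6708 → 44.3484 [stop]  node(4,2) S=103.3600 payoff=8.2500 vs cont=15.2794 → 15.2794 [wait]  node(4,3) S=158.8319 payoff=0.0000 vs cont=0.0000 → 0.0000 [wait]  node(4,4) S=244.0748 payoff=0.0000 vs cont=0.0000 → 0.0000 [wait]  ⇒ S*(4)=67.2616
t_3: node(3,0) S=54.2594 payoff=57.3506 vs cont=56.5589 → 57.3506 [stop]  node(3,1) S=83.3796 payoff=28.2304 vs cont=30.8392 → 30.8392 [wait]  node(3,2) S=128.1283 payoff=0.0000 vs cont=8.2698 → 8.2698 [wait]  node(3,3) S=196.8930 payoff=0.0000 vs cont=0.0000 → 0.0000 [wait]  ⇒ S*(3)=54.2594
t_2: node(2,0) S=67.2616 payoff=44.3484 vs cont=44.8379 → 44.8379 [wait]  node(2,1) S=103.3600 payoff=8.2500 vs cont=20.3913 → 20.3913 [wait]  node(2,2) S=158.8319 payoff=0.0000 vs cont=4.4760 → 4.4760 [wait]  ⇒ S*(2)=-
t_1: node(1,0) S=83.3796 payoff=28.2304 vs cont=33.3912 → 33.3912 [wait]  node(1,1) S=128.1283 payoff=0.0000 vs cont=13.0392 → 13.0392 [wait]  ⇒ S*(1)=-
t_0: node(0,0) S=103.3600 payoff=8.2500 vs cont=23.9064 → 23.9064 [wait]  ⇒ S*(0)=-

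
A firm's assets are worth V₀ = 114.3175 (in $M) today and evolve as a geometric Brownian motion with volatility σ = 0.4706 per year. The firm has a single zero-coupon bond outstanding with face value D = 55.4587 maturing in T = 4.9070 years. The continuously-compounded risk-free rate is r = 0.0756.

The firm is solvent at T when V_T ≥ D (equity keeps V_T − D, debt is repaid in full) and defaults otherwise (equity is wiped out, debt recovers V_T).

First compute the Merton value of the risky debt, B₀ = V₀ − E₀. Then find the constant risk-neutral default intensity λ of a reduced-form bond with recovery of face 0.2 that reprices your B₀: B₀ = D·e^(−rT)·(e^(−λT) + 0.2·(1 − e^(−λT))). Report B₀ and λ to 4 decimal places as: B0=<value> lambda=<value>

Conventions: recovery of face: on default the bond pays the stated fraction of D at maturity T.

B0=33.4849 lambda=0.0346

Apply the equity-as-call identities (strike 55.4587, horizon 4.9070 years):
d₁ = [ln(V₀/D) + (r + σ²/2)T] / (σ√T)
   = [ln(114.3175/55.4587) + (0.0756 + 0.5·0.4706²)·4.9070] / (0.4706·√4.9070)
   = [0.723341 + 0.914332] / 1.042461 = 1.570968
d₂ = d₁ − σ√T = 1.570968 − 1.042461 = 0.528506
N(d₁) = 0.941905,  N(d₂) = 0.701426,  e^(−rT) = 0.690065
E₀ = V₀·N(d₁) − D·e^(−rT)·N(d₂)
   = 114.3175·0.941905 − 55.4587·0.690065·0.701426 = 80.832558
B₀ = V₀ − E₀ = 114.3175 − 80.832558 = 33.484942
e^(−λT) = (B₀·e^(rT)/D − 0.2)/(1 − 0.2) = (33.4849·1.449138/55.4587 − 0.2)/0.8 = 0.84370251
λ = −ln(0.84370251)/4.9070 = 0.034635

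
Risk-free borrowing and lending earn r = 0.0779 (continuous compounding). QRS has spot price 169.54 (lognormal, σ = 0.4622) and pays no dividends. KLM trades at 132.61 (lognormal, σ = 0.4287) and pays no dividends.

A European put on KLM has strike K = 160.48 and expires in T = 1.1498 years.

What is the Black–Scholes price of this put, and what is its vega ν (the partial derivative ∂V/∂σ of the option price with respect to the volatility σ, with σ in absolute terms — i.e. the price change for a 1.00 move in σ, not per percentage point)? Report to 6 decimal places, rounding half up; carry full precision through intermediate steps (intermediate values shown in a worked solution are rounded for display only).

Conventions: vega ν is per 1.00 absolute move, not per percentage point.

price = 33.052072
ν = 56.725321

σ√T = 0.4287·√1.1498 = 0.459690
d₁ = (ln(S/K) + (r+σ²/2)T) / (σ√T) = (ln(132.61/160.48) + (0.0779+0.4287²/2)·1.1498) / 0.459690 = (-0.190757 + 0.195227) / 0.459690 = 0.009724
d₂ = d₁ − σ√T = 0.009724 − 0.459690 = -0.449966
e^{−rT} = 0.914325
N(−d₁) = 0.496121,  N(−d₂) = 0.673633
Put price V = K·e^{−rT}·N(−d₂) − S·N(−d₁) = 98.842666 − 65.790594 = 33.052072
φ(d₁) = (1/√(2π))·e^{−d₁²/2} = 0.398923
ν = S·φ(d₁)·√T = 56.725321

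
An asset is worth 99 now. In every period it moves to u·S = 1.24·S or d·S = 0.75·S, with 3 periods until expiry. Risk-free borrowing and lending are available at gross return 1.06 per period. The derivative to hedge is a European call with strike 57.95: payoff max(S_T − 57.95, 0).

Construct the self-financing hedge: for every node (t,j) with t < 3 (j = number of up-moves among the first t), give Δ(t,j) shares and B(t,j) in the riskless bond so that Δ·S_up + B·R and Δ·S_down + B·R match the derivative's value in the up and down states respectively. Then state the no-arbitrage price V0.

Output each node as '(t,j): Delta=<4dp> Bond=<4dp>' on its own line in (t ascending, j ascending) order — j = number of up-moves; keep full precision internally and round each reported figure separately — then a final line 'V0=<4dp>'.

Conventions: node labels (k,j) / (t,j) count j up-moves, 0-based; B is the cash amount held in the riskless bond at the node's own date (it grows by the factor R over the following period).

(0,0): Delta=0.9599 Bond=-44.0155
(1,0): Delta=0.8458 Bond=-38.1851
(1,1): Delta=1.0000 Bond=-51.5753
(2,0): Delta=0.4069 Bond=-16.0317
(2,1): Delta=1.0000 Bond=-54.6698
(2,2): Delta=1.0000 Bond=-54.6698
V0=51.0177

Arbitrage-free pricing uses the up-move probability p* = (R−d)/(u−d) = 0.6327, discounting each step at R = 1.06.
Payoffs at expiry: V(3,0)=0.0000, V(3,1)=11.1025, V(3,2)=56.2168, V(3,3)=130.8058
  t=2,j=0: stock 55.6875 → up 69.0525 (V=11.1025), down 41.7656 (V=0.0000). Price 6.6264; hedge Δ=0.4069, bond B=-16.0317.
  t=2,j=1: stock 92.0700 → up 114.1668 (V=56.2168), down 69.0525 (V=11.1025). Price 37.4002; hedge Δ=1.0000, bond B=-54.6698.
  t=2,j=2: stock 152.2224 → up 188.7558 (V=130.8058), down 114.1668 (V=56.2168). Price 97.5526; hedge Δ=1.0000, bond B=-54.6698.
  t=1,j=0: stock 74.2500 → up 92.0700 (V=37.4002), down 55.6875 (V=6.6264). Price 24.6184; hedge Δ=0.8458, bond B=-38.1851.
  t=1,j=1: stock 122.7600 → up 152.2224 (V=97.5526), down 92.0700 (V=37.4002). Price 71.1847; hedge Δ=1.0000, bond B=-51.5753.
  t=0,j=0: stock 99.0000 → up 122.7600 (V=71.1847), down 74.2500 (V=24.6184). Price 51.0177; hedge Δ=0.9599, bond B=-44.0155.
Verification: the root portfolio costs Δ(0,0)·S0 + B(0,0) = 51.0177, matching V0.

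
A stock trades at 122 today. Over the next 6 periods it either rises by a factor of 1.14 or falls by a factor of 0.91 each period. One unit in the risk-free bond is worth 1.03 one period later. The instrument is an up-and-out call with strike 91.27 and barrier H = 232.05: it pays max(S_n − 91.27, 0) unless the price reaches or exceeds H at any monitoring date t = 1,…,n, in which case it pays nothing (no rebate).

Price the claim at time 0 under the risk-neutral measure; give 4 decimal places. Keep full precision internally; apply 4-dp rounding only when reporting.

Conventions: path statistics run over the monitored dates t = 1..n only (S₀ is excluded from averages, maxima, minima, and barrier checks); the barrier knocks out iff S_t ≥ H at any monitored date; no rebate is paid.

price = 41.1985

Set p* = 0.5217 (from d < R < u); the path-dependent value is the discounted p*-expectation over all price paths.
Enumerate all 2^6 = 64 price paths (U = up ×1.14, D = down ×0.91); each path with k up-moves has probability p*^k·(1−p*)^(6−k).
DDDDDD: M=111.0200, payoff=0.0000, prob=0.011967
UDDDDD: M=139.0800, payoff=0.0000, prob=0.013055
DUDDDD: M=126.5628, payoff=0.0000, prob=0.013055
UUDDDD: M=158.5512, payoff=17.4564, prob=0.014242
DDUDDD: M=115.1721, payoff=0.0000, prob=0.013055
UDUDDD: M=144.2816, payoff=17.4564, prob=0.014242
DUUDDD: M=144.2816, payoff=17.4564, prob=0.014242
UUUDDD: M=180.7484, payoff=44.9367, prob=0.015537
DDDUDD: M=111.0200, payoff=0.0000, prob=0.013055
UDDUDD: M=139.0800, payoff=17.4564, prob=0.014242
DUDUDD: M=131.2962, payoff=17.4564, prob=0.014242
UUDUDD: M=164.4810, payoff=44.9367, prob=0.015537
DDUUDD: M=131.2962, payoff=17.4564, prob=0.014242
UDUUDD: M=164.4810, payoff=44.9367, prob=0.015537
DUUUDD: M=164.4810, payoff=44.9367, prob=0.015537
UUUUDD: M=206.0531, payoff=79.3626, prob=0.016949
DDDDUD: M=111.0200, payoff=0.0000, prob=0.013055
UDDDUD: M=139.0800, payoff=17.4564, prob=0.014242
DUDDUD: M=126.5628, payoff=17.4564, prob=0.014242
UUDDUD: M=158.5512, payoff=44.9367, prob=0.015537
DDUDUD: M=119.4796, payoff=17.4564, prob=0.014242
UDUDUD: M=149.6777, payoff=44.9367, prob=0.015537
DUUDUD: M=149.6777, payoff=44.9367, prob=0.015537
UUUDUD: M=187.5084, payoff=79.3626, prob=0.016949
DDDUUD: M=119.4796, payoff=17.4564, prob=0.014242
UDDUUD: M=149.6777, payoff=44.9367, prob=0.015537
DUDUUD: M=149.6777, payoff=44.9367, prob=0.015537
UUDUUD: M=187.5084, payoff=79.3626, prob=0.016949
DDUUUD: M=149.6777, payoff=44.9367, prob=0.015537
UDUUUD: M=187.5084, payoff=79.3626, prob=0.016949
DUUUUD: M=187.5084, payoff=79.3626, prob=0.016949
UUUUUD: M=234.9006, payoff=0.0000, prob=0.018490
DDDDDU: M=111.0200, payoff=0.0000, prob=0.013055
UDDDDU: M=139.0800, payoff=17.4564, prob=0.014242
DUDDDU: M=126.5628, payoff=17.4564, prob=0.014242
UUDDDU: M=158.5512, payoff=44.9367, prob=0.015537
DDUDDU: M=115.1721, payoff=17.4564, prob=0.014242
UDUDDU: M=144.2816, payoff=44.9367, prob=0.015537
DUUDDU: M=144.2816, payoff=44.9367, prob=0.015537
UUUDDU: M=180.7484, payoff=79.3626, prob=0.016949
DDDUDU: M=111.0200, payoff=17.4564, prob=0.014242
UDDUDU: M=139.0800, payoff=44.9367, prob=0.015537
DUDUDU: M=136.2067, payoff=44.9367, prob=0.015537
UUDUDU: M=170.6326, payoff=79.3626, prob=0.016949
DDUUDU: M=136.2067, payoff=44.9367, prob=0.015537
UDUUDU: M=170.6326, payoff=79.3626, prob=0.016949
DUUUDU: M=170.6326, payoff=79.3626, prob=0.016949
UUUUDU: M=213.7595, payoff=122.4895, prob=0.018490
DDDDUU: M=111.0200, payoff=17.4564, prob=0.014242
UDDDUU: M=139.0800, payoff=44.9367, prob=0.015537
DUDDUU: M=136.2067, payoff=44.9367, prob=0.015537
UUDDUU: M=170.6326, payoff=79.3626, prob=0.016949
DDUDUU: M=136.2067, payoff=44.9367, prob=0.015537
UDUDUU: M=170.6326, payoff=79.3626, prob=0.016949
DUUDUU: M=170.6326, payoff=79.3626, prob=0.016949
UUUDUU: M=213.7595, payoff=122.4895, prob=0.018490
DDDUUU: M=136.2067, payoff=44.9367, prob=0.015537
UDDUUU: M=170.6326, payoff=79.3626, prob=0.016949
DUDUUU: M=170.6326, payoff=79.3626, prob=0.016949
UUDUUU: M=213.7595, payoff=122.4895, prob=0.018490
DDUUUU: M=170.6326, payoff=79.3626, prob=0.016949
UDUUUU: M=213.7595, payoff=122.4895, prob=0.018490
DUUUUU: M=213.7595, payoff=122.4895, prob=0.018490
UUUUUU: M=267.7867, payoff=0.0000, prob=0.020171
Price = Σ prob·payoff / R^6 = 49.193159 / 1.194052 = 41.1985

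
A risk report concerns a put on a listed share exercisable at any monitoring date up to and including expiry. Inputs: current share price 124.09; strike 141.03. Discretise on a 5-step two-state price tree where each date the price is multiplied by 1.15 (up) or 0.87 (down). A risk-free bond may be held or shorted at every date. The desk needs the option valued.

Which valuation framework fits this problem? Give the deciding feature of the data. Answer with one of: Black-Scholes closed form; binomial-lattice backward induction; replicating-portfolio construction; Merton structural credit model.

framework: binomial-lattice backward induction

Key observation: the defining feature is the embedded early-exercise option across 5 discrete dates on the spot-124.09 tree; pricing the strike-141.03 put means working backward with an exercise test at every node.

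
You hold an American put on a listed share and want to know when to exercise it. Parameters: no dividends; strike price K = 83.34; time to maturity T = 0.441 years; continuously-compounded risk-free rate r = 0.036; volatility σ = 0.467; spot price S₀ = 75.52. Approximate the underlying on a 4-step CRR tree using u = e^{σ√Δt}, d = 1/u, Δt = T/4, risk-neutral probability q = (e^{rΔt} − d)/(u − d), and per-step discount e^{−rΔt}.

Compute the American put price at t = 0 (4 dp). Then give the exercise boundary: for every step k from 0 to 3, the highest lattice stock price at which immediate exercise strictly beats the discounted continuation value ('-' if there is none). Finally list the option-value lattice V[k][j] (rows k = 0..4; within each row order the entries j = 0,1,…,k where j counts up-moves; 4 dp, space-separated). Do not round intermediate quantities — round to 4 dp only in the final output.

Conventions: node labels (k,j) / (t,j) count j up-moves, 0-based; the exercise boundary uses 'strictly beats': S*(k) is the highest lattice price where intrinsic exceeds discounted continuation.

price = 13.9445
boundary = - - 55.3830 64.6724
tree:
13.9445
20.1757 7.1489
27.9570 11.7130 2.1458
35.9121 18.6676 4.0964 0.0000
42.7246 27.9570 7.8200 0.0000 0.0000

Δt=0.11025, u=1.16773, d=0.85636, q=0.47408, disc=e^(-rΔt)=0.99604
k=4 terminal: V=max(K-S,0) → 42.7246 27.9570 7.8200 0.0000 0.0000
k=3: j=0 S=47.4279 intr=35.9121 cont=35.5820 V=35.9121[EX]; j=1 S=64.6724 intr=18.6676 cont=18.3374 V=18.6676[EX]; j=2 S=88.1870 intr=0.0000 cont=4.0964 V=4.0964[hold]; j=3 S=120.2514 intr=0.0000 cont=0.0000 V=0.0000[hold]  S*(3)=64.6724
k=2: j=0 S=55.3830 intr=27.9570 cont=27.6269 V=27.9570[EX]; j=1 S=75.5200 intr=7.8200 cont=11.7130 V=11.7130[hold]; j=2 S=102.9787 intr=0.0000 cont=2.1458 V=2.1458[hold]  S*(2)=55.3830
k=1: j=0 S=64.6724 intr=18.6676 cont=20.1757 V=20.1757[hold]; j=1 S=88.1870 intr=0.0000 cont=7.1489 V=7.1489[hold]  S*(1)=-
k=0: j=0 S=75.5200 intr=7.8200 cont=13.9445 V=13.9445[hold]  S*(0)=-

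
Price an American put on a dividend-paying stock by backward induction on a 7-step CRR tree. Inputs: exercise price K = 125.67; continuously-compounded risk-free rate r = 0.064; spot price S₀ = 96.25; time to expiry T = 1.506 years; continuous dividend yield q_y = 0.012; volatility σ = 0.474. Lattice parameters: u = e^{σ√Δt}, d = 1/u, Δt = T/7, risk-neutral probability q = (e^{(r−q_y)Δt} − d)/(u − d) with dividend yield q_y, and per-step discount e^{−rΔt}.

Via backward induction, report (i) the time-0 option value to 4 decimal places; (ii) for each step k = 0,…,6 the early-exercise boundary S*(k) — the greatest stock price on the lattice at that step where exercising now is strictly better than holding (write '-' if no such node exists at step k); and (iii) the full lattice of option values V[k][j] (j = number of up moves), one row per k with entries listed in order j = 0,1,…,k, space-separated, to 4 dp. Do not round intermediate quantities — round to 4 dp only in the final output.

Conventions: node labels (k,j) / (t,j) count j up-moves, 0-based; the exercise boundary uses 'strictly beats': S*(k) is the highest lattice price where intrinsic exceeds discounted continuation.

params: Δt=0.21514 u=1.24590 d=0.80263 q=0.47064 e^(-rΔt)=0.98633
t_7 payoffs: 105.0153 93.6084 75.9018 48.4166 5.7522 0.0000 0.0000 0.0000
t_6: node(6,0) S=25.7337 payoff=99.9363 vs cont=98.2841 → 99.9363 [stop]  node(6,1) S=39.9456 payoff=85.7244 vs cont=84.1089 → 85.7244 [stop]  node(6,2) S=62.0061 payoff=63.6639 vs cont=62.1052 → 63.6639 [stop]  node(6,3) S=96.2500 payoff=29.4200 vs cont=27.9497 → 29.4200 [stop]  node(6,4) S=149.4056 payoff=0.0000 vs cont=3.0034 → 3.0034 [wait]  node(6,5) S=231.9171 payoff=0.0000 vs cont=0.0000 → 0.0000 [wait]  node(6,6) S=359.9970 payoff=0.0000 vs cont=0.0000 → 0.0000 [wait]  ⇒ S*(6)=96.2500
t_5: node(5,0) S=32.0616 payoff=93.6084 vs cont=91.9725 → 93.6084 [stop]  node(5,1) S=49.7682 payoff=75.9018 vs cont=74.3116 → 75.9018 [stop]  node(5,2) S=77.2534 payoff=48.4166 vs cont=46.8973 → 48.4166 [stop]  node(5,3) S=119.9178 payoff=5.7522 vs cont=16.7551 → 16.7551 [wait]  node(5,4) S=186.1443 payoff=0.0000 vs cont=1.5681 → 1.5681 [wait]  node(5,5) S=288.9454 payoff=0.0000 vs cont=0.0000 → 0.0000 [wait]  ⇒ S*(5)=77.2534
t_4: node(4,0) S=39.9456 payoff=85.7244 vs cont=84.1089 → 85.7244 [stop]  node(4,1) S=62.0061 payoff=63.6639 vs cont=62.1052 → 63.6639 [stop]  node(4,2) S=96.2500 payoff=29.4200 vs cont=33.0572 → 33.0572 [wait]  node(4,3) S=149.4056 payoff=0.0000 vs cont=9.4762 → 9.4762 [wait]  node(4,4) S=231.9171 payoff=0.0000 vs cont=0.8188 → 0.8188 [wait]  ⇒ S*(4)=62.0061
t_3: node(3,0) S=49.7682 payoff=75.9018 vs cont=74.3116 → 75.9018 [stop]  node(3,1) S=77.2534 payoff=48.4166 vs cont=48.5857 → 48.5857 [wait]  node(3,2) S=119.9178 payoff=5.7522 vs cont=21.6588 → 21.6588 [wait]  node(3,3) S=186.1443 payoff=0.0000 vs cont=5.3278 → 5.3278 [wait]  ⇒ S*(3)=49.7682
t_2: node(2,0) S=62.0061 payoff=63.6639 vs cont=62.1837 → 63.6639 [stop]  node(2,1) S=96.2500 payoff=29.4200 vs cont=35.4218 → 35.4218 [wait]  node(2,2) S=149.4056 payoff=0.0000 vs cont=13.7818 → 13.7818 [wait]  ⇒ S*(2)=62.0061
t_1: node(1,0) S=77.2534 payoff=48.4166 vs cont=49.6833 → 49.6833 [wait]  node(1,1) S=119.9178 payoff=5.7522 vs cont=24.8921 → 24.8921 [wait]  ⇒ S*(1)=-
t_0: node(0,0) S=96.2500 payoff=29.4200 vs cont=37.4958 → 37.4958 [wait]  ⇒ S*(0)=-

price = 37.4958
boundary = - - 62.0061 49.7682 62.0061 77.2534 96.2500
tree:
37.4958
49.6833 24.8921
63.6639 35.4218 13.7818
75.9018 48.5857 21.6588 5.3278
85.7244 63.6639 33.0572 9.4762 0.8188
93.6084 75.9018 48.4166 16.7551 1.5681 0.0000
99.9363 85.7244 63.6639 29.4200 3.0034 0.0000 0.0000
105.0153 93.6084 75.9018 48.4166 5.7522 0.0000 0.0000 0.0000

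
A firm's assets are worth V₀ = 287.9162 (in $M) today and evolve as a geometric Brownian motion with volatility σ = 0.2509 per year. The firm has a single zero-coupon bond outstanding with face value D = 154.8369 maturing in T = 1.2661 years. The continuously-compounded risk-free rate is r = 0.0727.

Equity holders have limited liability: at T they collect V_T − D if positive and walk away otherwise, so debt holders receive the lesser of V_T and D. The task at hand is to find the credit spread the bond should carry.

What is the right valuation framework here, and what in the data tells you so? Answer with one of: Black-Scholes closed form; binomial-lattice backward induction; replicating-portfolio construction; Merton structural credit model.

framework: Merton structural credit model

Key observation: a levered firm with one bullet debt due at 1.2661 years is the canonical structural-credit setup: equity is a call on the firm's assets struck at the face value.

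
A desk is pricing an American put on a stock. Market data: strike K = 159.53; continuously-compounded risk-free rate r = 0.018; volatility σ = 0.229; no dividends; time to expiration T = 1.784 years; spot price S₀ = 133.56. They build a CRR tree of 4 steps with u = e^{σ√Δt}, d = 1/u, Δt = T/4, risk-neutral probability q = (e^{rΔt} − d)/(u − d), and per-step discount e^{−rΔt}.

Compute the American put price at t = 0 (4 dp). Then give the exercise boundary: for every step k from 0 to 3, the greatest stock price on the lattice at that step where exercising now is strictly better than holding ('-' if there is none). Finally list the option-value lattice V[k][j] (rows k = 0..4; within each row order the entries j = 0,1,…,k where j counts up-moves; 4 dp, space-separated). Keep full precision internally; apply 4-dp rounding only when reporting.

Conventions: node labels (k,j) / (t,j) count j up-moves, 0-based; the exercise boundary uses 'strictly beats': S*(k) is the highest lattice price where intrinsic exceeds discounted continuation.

price = 31.6984
boundary = - - 98.3649 114.6194
tree:
31.6984
45.1950 18.0667
61.1651 29.1918 6.6971
75.1146 44.9106 13.1880 0.0000
87.0858 61.1651 25.9700 0.0000 0.0000

Δt=0.44600  u=1.16525  d=0.85819  q=0.48809  discount=0.99200
step 4 (expiry): payoffs max(K−S,0) = 87.0858 61.1651 25.9700 0.0000 0.0000
step 3: (k=3,j=0): S=84.4154, K−S=75.1146, hold=73.8390 ⇒ V=75.1146 exercise | (k=3,j=1): S=114.6194, K−S=44.9106, hold=43.6350 ⇒ V=44.9106 exercise | (k=3,j=2): S=155.6305, K−S=3.8995, hold=13.1880 ⇒ V=13.1880 continue | (k=3,j=3): S=211.3154, K−S=0.0000, hold=0.0000 ⇒ V=0.0000 continue  boundary S*=114.6194
step 2: (k=2,j=0): S=98.3649, K−S=61.1651, hold=59.8896 ⇒ V=61.1651 exercise | (k=2,j=1): S=133.5600, K−S=25.9700, hold=29.1918 ⇒ V=29.1918 continue | (k=2,j=2): S=181.3480, K−S=0.0000, hold=6.6971 ⇒ V=6.6971 continue  boundary S*=98.3649
step 1: (k=1,j=0): S=114.6194, K−S=44.9106, hold=45.1950 ⇒ V=45.1950 continue | (k=1,j=1): S=155.6305, K−S=3.8995, hold=18.0667 ⇒ V=18.0667 continue  boundary S*=-
step 0: (k=0,j=0): S=133.5600, K−S=25.9700, hold=31.6984 ⇒ V=31.6984 continue  boundary S*=-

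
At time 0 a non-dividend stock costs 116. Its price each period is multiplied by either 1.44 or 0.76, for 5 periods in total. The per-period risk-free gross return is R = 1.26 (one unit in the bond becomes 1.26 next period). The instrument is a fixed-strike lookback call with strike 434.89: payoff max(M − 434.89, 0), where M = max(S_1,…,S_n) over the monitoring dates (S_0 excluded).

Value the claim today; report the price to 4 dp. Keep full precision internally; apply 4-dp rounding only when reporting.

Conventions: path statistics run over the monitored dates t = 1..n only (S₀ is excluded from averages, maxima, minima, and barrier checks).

Risk-neutral up-probability p* = (R−d)/(u−d) = (1.26−0.76)/(1.44−0.76) = 0.7353; the claim prices as the p*-weighted sum of path payoffs discounted by R^5.
Enumerate all 2^5 = 32 price paths (U = up ×1.44, D = down ×0.76); each path with k up-moves has probability p*^k·(1−p*)^(5−k).
DDDDD: M=88.1600, payoff=0.0000, prob=0.001300
UDDDD: M=167.0400, payoff=0.0000, prob=0.003610
DUDDD: M=126.9504, payoff=0.0000, prob=0.003610
UUDDD: M=240.5376, payoff=0.0000, prob=0.010028
DDUDD: M=96.4823, payoff=0.0000, prob=0.003610
UDUDD: M=182.8086, payoff=0.0000, prob=0.010028
DUUDD: M=182.8086, payoff=0.0000, prob=0.010028
UUUDD: M=346.3741, payoff=0.0000, prob=0.027855
DDDUD: M=88.1600, payoff=0.0000, prob=0.003610
UDDUD: M=167.0400, payoff=0.0000, prob=0.010028
DUDUD: M=138.9345, payoff=0.0000, prob=0.010028
UUDUD: M=263.2443, payoff=0.0000, prob=0.027855
DDUUD: M=138.9345, payoff=0.0000, prob=0.010028
UDUUD: M=263.2443, payoff=0.0000, prob=0.027855
DUUUD: M=263.2443, payoff=0.0000, prob=0.027855
UUUUD: M=498.7788, payoff=63.8888, prob=0.077376
DDDDU: M=88.1600, payoff=0.0000, prob=0.003610
UDDDU: M=167.0400, payoff=0.0000, prob=0.010028
DUDDU: M=126.9504, payoff=0.0000, prob=0.010028
UUDDU: M=240.5376, payoff=0.0000, prob=0.027855
DDUDU: M=105.5902, payoff=0.0000, prob=0.010028
UDUDU: M=200.0657, payoff=0.0000, prob=0.027855
DUUDU: M=200.0657, payoff=0.0000, prob=0.027855
UUUDU: M=379.0719, payoff=0.0000, prob=0.077376
DDDUU: M=105.5902, payoff=0.0000, prob=0.010028
UDDUU: M=200.0657, payoff=0.0000, prob=0.027855
DUDUU: M=200.0657, payoff=0.0000, prob=0.027855
UUDUU: M=379.0719, payoff=0.0000, prob=0.077376
DDUUU: M=200.0657, payoff=0.0000, prob=0.027855
UDUUU: M=379.0719, payoff=0.0000, prob=0.077376
DUUUU: M=379.0719, payoff=0.0000, prob=0.077376
UUUUU: M=718.2414, payoff=283.3514, prob=0.214934
Price = Σ prob·payoff / R^5 = 65.845379 / 3.175797 = 20.7335

price = 20.7335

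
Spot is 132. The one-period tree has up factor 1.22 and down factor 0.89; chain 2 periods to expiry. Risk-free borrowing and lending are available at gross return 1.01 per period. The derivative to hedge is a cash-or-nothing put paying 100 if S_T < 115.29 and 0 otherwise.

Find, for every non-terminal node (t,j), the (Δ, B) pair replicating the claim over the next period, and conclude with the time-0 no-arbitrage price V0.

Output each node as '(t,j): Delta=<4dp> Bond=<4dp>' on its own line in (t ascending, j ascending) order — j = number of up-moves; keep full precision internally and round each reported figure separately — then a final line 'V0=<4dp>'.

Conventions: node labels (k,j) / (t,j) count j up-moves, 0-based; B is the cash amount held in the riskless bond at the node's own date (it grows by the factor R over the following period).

Under the risk-neutral measure, an up-move has probability p* = (R−d)/(u−d) = 0.3636 and values discount at R = 1.01.
At maturity the claim pays: V(2,0)=100.0000, V(2,1)=0.0000, V(2,2)=0.0000
(1,0): S=117.4800. Δ = (V_up−V_dn)/(S_up−S_dn) = (0.0000−100.0000)/(143.3256−104.5572) = -2.5794. V = [p*·0.0000 + (1−p*)·100.0000]/1.01 = 63.0063. B = V − Δ·S = 366.0366.
(1,1): S=161.0400. Δ = (V_up−V_dn)/(S_up−S_dn) = (0.0000−0.0000)/(196.4688−143.3256) = 0.0000. V = [p*·0.0000 + (1−p*)·0.0000]/1.01 = 0.0000. B = V − Δ·S = 0.0000.
(0,0): S=132.0000. Δ = (V_up−V_dn)/(S_up−S_dn) = (0.0000−63.0063)/(161.0400−117.4800) = -1.4464. V = [p*·0.0000 + (1−p*)·63.0063]/1.01 = 39.6979. B = V − Δ·S = 230.6261.
Check: Δ(0,0)·S0 + B(0,0) = 39.6979 = V0.

(0,0): Delta=-1.4464 Bond=230.6261
(1,0): Delta=-2.5794 Bond=366.0366
(1,1): Delta=0.0000 Bond=0.0000
V0=39.6979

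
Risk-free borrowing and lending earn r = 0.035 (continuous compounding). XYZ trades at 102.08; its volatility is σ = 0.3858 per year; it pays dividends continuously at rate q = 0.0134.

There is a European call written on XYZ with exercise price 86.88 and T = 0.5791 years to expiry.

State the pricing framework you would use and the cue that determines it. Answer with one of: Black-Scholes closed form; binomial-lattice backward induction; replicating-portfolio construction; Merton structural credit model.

framework: Black-Scholes closed form

Key observation: a European claim on XYZ (strike 86.88) — a lognormal (GBM) underlying with constant rate and volatility — has an exact closed-form value; no lattice or capital structure is involved.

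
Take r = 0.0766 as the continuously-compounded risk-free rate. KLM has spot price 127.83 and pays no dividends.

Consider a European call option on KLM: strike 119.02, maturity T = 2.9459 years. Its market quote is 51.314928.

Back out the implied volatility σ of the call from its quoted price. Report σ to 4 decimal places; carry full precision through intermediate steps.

At σ = 0.4360 the Black–Scholes value reproduces the quote:
σ√T = 0.436·√2.9459 = 0.748334
d₁ = (ln(S/K) + (r+σ²/2)T) / (σ√T) = (ln(127.83/119.02) + (0.0766+0.436²/2)·2.9459) / 0.748334 = (0.071410 + 0.505658) / 0.748334 = 0.771136
d₂ = d₁ − σ√T = 0.771136 − 0.748334 = 0.022802
e^{−rT} = 0.797993
N(d₁) = 0.779687,  N(d₂) = 0.509096
V = S·N(d₁) − K·e^{−rT}·N(d₂) = 99.667381 − 48.352454 = 51.314928 (equal to the quote); since ∂V/∂σ > 0 for all σ, the implied volatility is unique

sigma = 0.4360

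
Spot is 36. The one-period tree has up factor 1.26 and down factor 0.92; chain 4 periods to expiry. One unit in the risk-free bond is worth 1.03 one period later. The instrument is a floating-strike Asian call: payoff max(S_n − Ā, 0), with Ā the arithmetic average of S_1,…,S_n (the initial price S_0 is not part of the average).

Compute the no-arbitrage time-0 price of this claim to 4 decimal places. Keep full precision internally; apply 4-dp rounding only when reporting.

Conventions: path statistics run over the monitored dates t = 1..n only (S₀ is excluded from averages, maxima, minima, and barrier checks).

price = 2.9077

With p* = (R−d)/(u−d) = 0.3235, sum probability × payoff across the paths and divide by R^4.
Enumerate all 2^4 = 16 price paths (U = up ×1.26, D = down ×0.92); each path with k up-moves has probability p*^k·(1−p*)^(4−k).
DDDD: Ā=29.3533, payoff=0.0000, prob=0.209409
UDDD: Ā=40.2013, payoff=0.0000, prob=0.100152
DUDD: Ā=37.1413, payoff=0.0000, prob=0.100152
UUDD: Ā=50.8674, payoff=0.0000, prob=0.047899
DDUD: Ā=34.3261, payoff=0.9952, prob=0.100152
UDUD: Ā=47.0118, payoff=1.3630, prob=0.047899
DUUD: Ā=43.9518, payoff=4.4230, prob=0.047899
UUUD: Ā=60.1949, payoff=6.0576, prob=0.022908
DDDU: Ā=31.7361, payoff=3.5852, prob=0.100152
UDDU: Ā=43.4647, payoff=4.9101, prob=0.047899
DUDU: Ā=40.4047, payoff=7.9701, prob=0.047899
UUDU: Ā=55.3368, payoff=10.9156, prob=0.022908
DDUU: Ā=37.5895, payoff=10.7853, prob=0.047899
UDUU: Ā=51.4812, payoff=14.7712, prob=0.022908
DUUU: Ā=48.4212, payoff=17.8312, prob=0.022908
UUUU: Ā=66.3160, payoff=24.4210, prob=0.010956
Price = Σ prob·payoff / R^4 = 3.272674 / 1.125509 = 2.9077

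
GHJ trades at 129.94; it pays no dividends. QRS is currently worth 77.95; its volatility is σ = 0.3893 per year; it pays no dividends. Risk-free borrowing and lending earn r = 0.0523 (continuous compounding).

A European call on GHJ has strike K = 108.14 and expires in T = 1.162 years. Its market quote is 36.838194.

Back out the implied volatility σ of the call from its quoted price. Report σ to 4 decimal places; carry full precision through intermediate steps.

sigma = 0.3987

At σ = 0.3987 the Black–Scholes value reproduces the quote:
σ√T = 0.3987·√1.162 = 0.429783
d₁ = (ln(S/K) + (r+σ²/2)T) / (σ√T) = (ln(129.94/108.14) + (0.0523+0.3987²/2)·1.162) / 0.429783 = (0.183646 + 0.153129) / 0.429783 = 0.783594
d₂ = d₁ − σ√T = 0.783594 − 0.429783 = 0.353811
e^{−rT} = 0.941037
N(d₁) = 0.783361,  N(d₂) = 0.638260
V = S·N(d₁) − K·e^{−rT}·N(d₂) = 101.789907 − 64.951713 = 36.838194 (matching the quote); vega is positive throughout, so no other σ reproduces this price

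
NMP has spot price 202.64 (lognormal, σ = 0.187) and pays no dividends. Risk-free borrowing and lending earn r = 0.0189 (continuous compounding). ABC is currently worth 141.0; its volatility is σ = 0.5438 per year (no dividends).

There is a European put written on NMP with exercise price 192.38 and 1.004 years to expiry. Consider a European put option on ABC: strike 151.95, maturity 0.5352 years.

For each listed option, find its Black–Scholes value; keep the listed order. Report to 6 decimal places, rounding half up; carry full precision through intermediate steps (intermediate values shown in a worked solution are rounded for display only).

[NMP put K=192.38]
σ√T = 0.187·√1.004 = 0.187374
d₁ = (ln(S/K) + (r+σ²/2)T) / (σ√T) = (ln(202.64/192.38) + (0.0189+0.187²/2)·1.004) / 0.187374 = (0.051958 + 0.036530) / 0.187374 = 0.472257
d₂ = d₁ − σ√T = 0.472257 − 0.187374 = 0.284883
e^{−rT} = 0.981203
N(−d₁) = 0.318372,  N(−d₂) = 0.387867
price = K·e^{−rT}·N(−d₂) − S·N(−d₁) = 73.215254 − 64.514855 = 8.700399
[ABC put K=151.95]
σ√T = 0.5438·√0.5352 = 0.397830
d₁ = (ln(S/K) + (r+σ²/2)T) / (σ√T) = (ln(141.0/151.95) + (0.0189+0.5438²/2)·0.5352) / 0.397830 = (-0.074792 + 0.089250) / 0.397830 = 0.036342
d₂ = d₁ − σ√T = 0.036342 − 0.397830 = -0.361488
e^{−rT} = 0.989936
N(−d₁) = 0.485505,  N(−d₂) = 0.641133
price = K·e^{−rT}·N(−d₂) − S·N(−d₁) = 96.439633 − 68.456184 = 27.983448

price(NMP put K=192.38) = 8.700399
price(ABC put K=151.95) = 27.983448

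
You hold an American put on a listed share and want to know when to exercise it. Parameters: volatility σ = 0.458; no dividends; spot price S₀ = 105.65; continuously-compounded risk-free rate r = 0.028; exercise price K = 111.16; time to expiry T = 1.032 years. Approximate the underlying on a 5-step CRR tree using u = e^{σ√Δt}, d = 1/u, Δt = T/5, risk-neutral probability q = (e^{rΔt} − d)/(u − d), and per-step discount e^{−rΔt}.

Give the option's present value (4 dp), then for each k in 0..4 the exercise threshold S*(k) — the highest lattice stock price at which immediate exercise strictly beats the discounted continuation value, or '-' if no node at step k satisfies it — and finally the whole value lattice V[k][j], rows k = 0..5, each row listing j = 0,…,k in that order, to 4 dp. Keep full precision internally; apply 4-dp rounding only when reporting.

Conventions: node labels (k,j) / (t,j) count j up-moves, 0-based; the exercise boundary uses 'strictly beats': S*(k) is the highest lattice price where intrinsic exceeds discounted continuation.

price = 22.0111
boundary = - - - 56.5942 69.6847
tree:
22.0111
31.1066 11.6955
42.2396 18.5321 3.8808
54.5658 28.4154 7.2551 0.0000
65.1973 41.4753 13.5634 0.0000 0.0000
73.8316 54.5658 25.3568 0.0000 0.0000 0.0000

Δt=0.20640, u=1.23131, d=0.81215, q=0.46200, disc=e^(-rΔt)=0.99424
k=5 terminal: V=max(K-S,0) → 73.8316 54.5658 25.3568 0.0000 0.0000 0.0000
k=4: j=0 S=45.9627 intr=65.1973 cont=64.5567 V=65.1973[EX]; j=1 S=69.6847 intr=41.4753 cont=40.8347 V=41.4753[EX]; j=2 S=105.6500 intr=5.5100 cont=13.5634 V=13.5634[hold]; j=3 S=160.1774 intr=0.0000 cont=0.0000 V=0.0000[hold]; j=4 S=242.8472 intr=0.0000 cont=0.0000 V=0.0000[hold]  S*(4)=69.6847
k=3: j=0 S=56.5942 intr=54.5658 cont=53.9253 V=54.5658[EX]; j=1 S=85.8032 intr=25.3568 cont=28.4154 V=28.4154[hold]; j=2 S=130.0875 intr=0.0000 cont=7.2551 V=7.2551[hold]; j=3 S=197.2274 intr=0.0000 cont=0.0000 V=0.0000[hold]  S*(3)=56.5942
k=2: j=0 S=69.6847 intr=41.4753 cont=42.2396 V=42.2396[hold]; j=1 S=105.6500 intr=5.5100 cont=18.5321 V=18.5321[hold]; j=2 S=160.1774 intr=0.0000 cont=3.8808 V=3.8808[hold]  S*(2)=-
k=1: j=0 S=85.8032 intr=25.3568 cont=31.1066 V=31.1066[hold]; j=1 S=130.0875 intr=0.0000 cont=11.6955 V=11.6955[hold]  S*(1)=-
k=0: j=0 S=105.6500 intr=5.5100 cont=22.0111 V=22.0111[hold]  S*(0)=-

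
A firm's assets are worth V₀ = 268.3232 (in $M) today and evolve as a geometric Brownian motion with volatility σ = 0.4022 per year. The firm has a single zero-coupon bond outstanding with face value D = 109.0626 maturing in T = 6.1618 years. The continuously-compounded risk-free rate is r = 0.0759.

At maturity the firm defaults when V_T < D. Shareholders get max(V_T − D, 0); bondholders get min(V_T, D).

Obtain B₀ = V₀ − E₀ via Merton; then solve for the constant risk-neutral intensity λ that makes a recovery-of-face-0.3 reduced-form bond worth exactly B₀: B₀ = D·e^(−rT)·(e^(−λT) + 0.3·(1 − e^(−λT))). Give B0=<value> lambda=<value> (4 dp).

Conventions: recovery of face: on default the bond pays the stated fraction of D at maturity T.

Apply the equity-as-call identities (strike 109.0626, horizon 6.1618 years):
d₁ = [ln(V₀/D) + (r + σ²/2)T] / (σ√T)
   = [ln(268.3232/109.0626) + (0.0759 + 0.5·0.4022²)·6.1618] / (0.4022·√6.1618)
   = [0.900270 + 0.966062] / 0.998380 = 1.869361
d₂ = d₁ − σ√T = 1.869361 − 0.998380 = 0.870981
N(d₁) = 0.969214,  N(d₂) = 0.808118,  e^(−rT) = 0.626454
E₀ = V₀·N(d₁) − D·e^(−rT)·N(d₂)
   = 268.3232·0.969214 − 109.0626·0.626454·0.808118 = 204.849771
B₀ = V₀ − E₀ = 268.3232 − 204.849771 = 63.473429
e^(−λT) = (B₀·e^(rT)/D − 0.3)/(1 − 0.3) = (63.4734·1.596287/109.0626 − 0.3)/0.7 = 0.89860600
λ = −ln(0.89860600)/6.1618 = 0.017351

B0=63.4734 lambda=0.0174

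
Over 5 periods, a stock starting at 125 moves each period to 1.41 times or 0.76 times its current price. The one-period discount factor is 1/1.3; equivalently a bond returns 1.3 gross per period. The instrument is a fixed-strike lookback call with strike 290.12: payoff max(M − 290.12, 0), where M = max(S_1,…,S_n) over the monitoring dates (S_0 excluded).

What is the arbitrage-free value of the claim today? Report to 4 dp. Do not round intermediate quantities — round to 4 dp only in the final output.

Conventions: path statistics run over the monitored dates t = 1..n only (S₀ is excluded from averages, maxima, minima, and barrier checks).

No-arbitrage gives p* = (R−d)/(u−d) = 0.8308: enumerate every path, weight its payoff by its p*-probability, and discount by R^5.
Enumerate all 2^5 = 32 price paths (U = up ×1.41, D = down ×0.76); each path with k up-moves has probability p*^k·(1−p*)^(5−k).
DDDDD: M=95.0000, payoff=0.0000, prob=0.000139
UDDDD: M=176.2500, payoff=0.0000, prob=0.000681
DUDDD: M=133.9500, payoff=0.0000, prob=0.000681
UUDDD: M=248.5125, payoff=0.0000, prob=0.003345
DDUDD: M=101.8020, payoff=0.0000, prob=0.000681
UDUDD: M=188.8695, payoff=0.0000, prob=0.003345
DUUDD: M=188.8695, payoff=0.0000, prob=0.003345
UUUDD: M=350.4026, payoff=60.2826, prob=0.016421
DDDUD: M=95.0000, payoff=0.0000, prob=0.000681
UDDUD: M=176.2500, payoff=0.0000, prob=0.003345
DUDUD: M=143.5408, payoff=0.0000, prob=0.003345
UUDUD: M=266.3060, payoff=0.0000, prob=0.016421
DDUUD: M=143.5408, payoff=0.0000, prob=0.003345
UDUUD: M=266.3060, payoff=0.0000, prob=0.016421
DUUUD: M=266.3060, payoff=0.0000, prob=0.016421
UUUUD: M=494.0677, payoff=203.9477, prob=0.080612
DDDDU: M=95.0000, payoff=0.0000, prob=0.000681
UDDDU: M=176.2500, payoff=0.0000, prob=0.003345
DUDDU: M=133.9500, payoff=0.0000, prob=0.003345
UUDDU: M=248.5125, payoff=0.0000, prob=0.016421
DDUDU: M=109.0910, payoff=0.0000, prob=0.003345
UDUDU: M=202.3926, payoff=0.0000, prob=0.016421
DUUDU: M=202.3926, payoff=0.0000, prob=0.016421
UUUDU: M=375.4915, payoff=85.3715, prob=0.080612
DDDUU: M=109.0910, payoff=0.0000, prob=0.003345
UDDUU: M=202.3926, payoff=0.0000, prob=0.016421
DUDUU: M=202.3926, payoff=0.0000, prob=0.016421
UUDUU: M=375.4915, payoff=85.3715, prob=0.080612
DDUUU: M=202.3926, payoff=0.0000, prob=0.016421
UDUUU: M=375.4915, payoff=85.3715, prob=0.080612
DUUUU: M=375.4915, payoff=85.3715, prob=0.080612
UUUUU: M=696.6355, payoff=406.5155, prob=0.395733
Price = Σ prob·payoff / R^5 = 205.830003 / 3.712930 = 55.4360

price = 55.4360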